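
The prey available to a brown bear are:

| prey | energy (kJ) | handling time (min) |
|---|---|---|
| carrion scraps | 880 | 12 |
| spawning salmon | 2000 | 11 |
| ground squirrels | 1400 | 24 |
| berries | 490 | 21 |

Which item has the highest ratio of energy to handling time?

spawning salmon

In descending order of E/h:
spawning salmon: 2000/11 = 182 kJ/min
carrion scraps: 880/12 = 73.3 kJ/min
ground squirrels: 1400/24 = 58.3 kJ/min
berries: 490/21 = 23.3 kJ/min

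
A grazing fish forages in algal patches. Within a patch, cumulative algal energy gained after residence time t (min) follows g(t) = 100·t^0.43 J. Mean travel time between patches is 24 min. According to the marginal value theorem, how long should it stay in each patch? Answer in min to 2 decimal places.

By the marginal value theorem, leave when the instantaneous gain rate g'(t) equals the habitat-wide average g(t)/(T + t).
g'(t) = 0.43·100·t^-0.57. Setting 0.43·100·t^-0.57 = 100·t^0.43/(24+t) gives 0.43(24+t) = t, so 0.57·t = 0.43×24.
t* = 0.43×24/0.57 = 18.11 min.

18.11 min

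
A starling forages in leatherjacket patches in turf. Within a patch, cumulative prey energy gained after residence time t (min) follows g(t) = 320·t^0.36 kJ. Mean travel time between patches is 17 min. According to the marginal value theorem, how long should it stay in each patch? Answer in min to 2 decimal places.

By the marginal value theorem, leave when the instantaneous gain rate g'(t) equals the habitat-wide average g(t)/(T + t).
g'(t) = 0.36·320·t^-0.64. Setting 0.36·320·t^-0.64 = 320·t^0.36/(17+t) gives 0.36(17+t) = t, so 0.64·t = 0.36×17.
t* = 0.36×17/0.64 = 9.562 min.

9.56 min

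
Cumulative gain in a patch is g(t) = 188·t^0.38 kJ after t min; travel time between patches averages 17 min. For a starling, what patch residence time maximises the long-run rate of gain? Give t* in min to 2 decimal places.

10.42 min

Maximise g(t)/(T+t): set derivative to zero → g'(t)(T+t) = g(t).
g'(t) = 0.38·188·t^-0.62. Setting 0.38·188·t^-0.62 = 188·t^0.38/(17+t) gives 0.38(17+t) = t, so 0.62·t = 0.38×17.
t* = 0.38×17/0.62 = 10.42 min.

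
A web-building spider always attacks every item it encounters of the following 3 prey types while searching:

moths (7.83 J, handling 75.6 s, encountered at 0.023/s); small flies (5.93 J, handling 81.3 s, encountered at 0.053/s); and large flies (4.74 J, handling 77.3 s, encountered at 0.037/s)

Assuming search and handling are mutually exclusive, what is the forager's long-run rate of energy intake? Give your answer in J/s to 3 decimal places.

0.068 J/s

R = Σλ_iE_i / (1 + Σλ_ih_i)
Numerator: 0.023×7.83 + 0.053×5.93 + 0.037×4.74 = 0.6698
Denominator: 1 + 0.023×75.6 + 0.053×81.3 + 0.037×77.3 = 9.908
R = 0.6698/9.908 = 0.0676 J/s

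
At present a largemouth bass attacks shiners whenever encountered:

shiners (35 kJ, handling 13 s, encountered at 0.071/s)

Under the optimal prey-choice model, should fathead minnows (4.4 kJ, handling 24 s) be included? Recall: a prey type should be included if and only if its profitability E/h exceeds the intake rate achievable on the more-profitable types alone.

Intake rate on the current diet: R = (0.071×35) / (1 + 0.071×13) = 2.485/1.923 = 1.292 kJ/s.
Profitability of fathead minnows: 4.4/24 = 0.1833 kJ/s.
Since 0.1833 < R, time spent handling fathead minnows is better spent searching.

No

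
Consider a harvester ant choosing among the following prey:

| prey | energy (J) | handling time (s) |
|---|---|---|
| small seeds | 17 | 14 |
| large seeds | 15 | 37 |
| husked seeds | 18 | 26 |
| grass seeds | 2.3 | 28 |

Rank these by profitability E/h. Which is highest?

small seeds

In descending order of E/h:
small seeds: 17/14 = 1.21 J/s
husked seeds: 18/26 = 0.692 J/s
large seeds: 15/37 = 0.405 J/s
grass seeds: 2.3/28 = 0.0821 J/s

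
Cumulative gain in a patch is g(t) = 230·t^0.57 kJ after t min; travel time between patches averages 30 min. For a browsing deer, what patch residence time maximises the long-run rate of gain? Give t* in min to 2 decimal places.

By the marginal value theorem, leave when the instantaneous gain rate g'(t) equals the habitat-wide average g(t)/(T + t).
g'(t) = 0.57·230·t^-0.43. Setting 0.57·230·t^-0.43 = 230·t^0.57/(30+t) gives 0.57(30+t) = t, so 0.43·t = 0.57×30.
t* = 0.57×30/0.43 = 39.77 min.

39.77 min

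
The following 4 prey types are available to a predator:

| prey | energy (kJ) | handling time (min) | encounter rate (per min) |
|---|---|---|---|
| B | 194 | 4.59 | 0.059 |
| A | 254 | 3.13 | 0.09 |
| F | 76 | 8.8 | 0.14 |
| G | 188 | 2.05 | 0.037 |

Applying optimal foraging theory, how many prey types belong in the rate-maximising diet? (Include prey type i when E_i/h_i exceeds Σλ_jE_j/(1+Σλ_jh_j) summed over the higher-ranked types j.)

3

E/h in descending order: G 91.7, A 81.2, B 42.3, F 8.64 kJ/min. The optimal diet is the largest prefix of this list for which every included type satisfies E_i/h_i > R on the types above it.
Rate on top 1: 6.466. A: 81.2 > 6.466 → include.
Rate on top 2: 21.96. B: 42.3 > 21.96 → include.
Rate on top 3: 25.34. F: 8.64 < 25.34 → exclude; stop.
Optimal diet: G, A, B — 3 of 4 types.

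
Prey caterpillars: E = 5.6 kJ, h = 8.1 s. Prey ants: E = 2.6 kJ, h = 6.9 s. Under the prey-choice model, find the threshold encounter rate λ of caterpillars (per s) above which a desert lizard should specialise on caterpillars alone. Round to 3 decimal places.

Drop ants once their profitability E₂/h₂ falls below the rate achievable on caterpillars alone: E₂/h₂ = λE₁/(1 + λh₁).
Solve for λ: λE₁h₂ = E₂(1 + λh₁) → λ(E₁h₂ − E₂h₁) = E₂ → λ = E₂/(E₁h₂ − E₂h₁).
λ = 2.6/(5.6×6.9 − 2.6×8.1) = 2.6/17.58 = 0.1479 per s.

0.148 per s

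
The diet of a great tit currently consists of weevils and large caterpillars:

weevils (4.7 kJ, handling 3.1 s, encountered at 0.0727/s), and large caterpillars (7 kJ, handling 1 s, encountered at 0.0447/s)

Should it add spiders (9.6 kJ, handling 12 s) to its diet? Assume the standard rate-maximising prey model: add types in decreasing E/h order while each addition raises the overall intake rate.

Yes

Current rate: (0.0727×4.7 + 0.0447×7)/(1 + 0.0727×3.1 + 0.0447×1) = 0.5154 kJ/s.
spiders: E/h = 9.6/12 = 0.8 kJ/s.
0.8 > 0.5154, so adding spiders raises the average — include it.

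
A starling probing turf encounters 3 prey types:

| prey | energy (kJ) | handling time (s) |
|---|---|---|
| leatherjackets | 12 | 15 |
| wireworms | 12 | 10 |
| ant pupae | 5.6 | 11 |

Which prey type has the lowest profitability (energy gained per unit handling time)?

In descending order of E/h:
wireworms: 12/10 = 1.2 kJ/s
leatherjackets: 12/15 = 0.8 kJ/s
ant pupae: 5.6/11 = 0.509 kJ/s

ant pupae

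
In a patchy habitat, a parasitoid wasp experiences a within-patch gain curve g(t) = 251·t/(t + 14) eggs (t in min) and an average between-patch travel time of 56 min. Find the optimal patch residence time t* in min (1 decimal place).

By the marginal value theorem, leave when the instantaneous gain rate g'(t) equals the habitat-wide average g(t)/(T + t).
g'(t) = 251·14/(t + 14)². Setting 251·14/(t+14)² = 251t/[(t+14)(56+t)] gives 14(56+t) = t(t+14), so t² = 14×56 = 784.
t* = √784 = 28 min.

28.0 min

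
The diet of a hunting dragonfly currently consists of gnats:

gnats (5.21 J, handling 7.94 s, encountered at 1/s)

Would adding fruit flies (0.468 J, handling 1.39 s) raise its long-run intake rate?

No

On gnats alone, R = ΣλE/(1+Σλh) = 5.21/8.94 = 0.5828 J/s.
Profitability of fruit flies: 0.468/1.39 = 0.3367 J/s.
0.3367 < 0.5828, so adding fruit flies would lower the average — exclude it.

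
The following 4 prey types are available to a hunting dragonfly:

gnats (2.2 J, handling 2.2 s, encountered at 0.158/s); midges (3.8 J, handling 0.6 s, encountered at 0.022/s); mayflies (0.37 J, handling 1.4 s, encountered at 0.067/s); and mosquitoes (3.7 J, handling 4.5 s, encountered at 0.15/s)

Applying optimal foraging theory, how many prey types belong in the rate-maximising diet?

Rank by E/h (J/s): midges 6.33, gnats 1, mosquitoes 0.822, mayflies 0.264. Include each in turn until the next type's E/h falls below the running intake rate.
Rate on top 1: 0.08251. gnats: 1 > 0.08251 → include.
Rate on top 2: 0.3169. mosquitoes: 0.822 > 0.3169 → include.
Rate on top 3: 0.4844. mayflies: 0.264 < 0.4844 → exclude; stop.
Optimal diet: midges, gnats, mosquitoes — 3 of 4 types.

3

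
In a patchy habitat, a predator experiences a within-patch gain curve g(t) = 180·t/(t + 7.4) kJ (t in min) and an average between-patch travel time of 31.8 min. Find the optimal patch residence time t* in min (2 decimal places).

Maximise g(t)/(T+t): set derivative to zero → g'(t)(T+t) = g(t).
g'(t) = 180·7.4/(t + 7.4)². Setting 180·7.4/(t+7.4)² = 180t/[(t+7.4)(31.8+t)] gives 7.4(31.8+t) = t(t+7.4), so t² = 7.4×31.8 = 235.3.
t* = √235.3 = 15.34 min.

15.34 min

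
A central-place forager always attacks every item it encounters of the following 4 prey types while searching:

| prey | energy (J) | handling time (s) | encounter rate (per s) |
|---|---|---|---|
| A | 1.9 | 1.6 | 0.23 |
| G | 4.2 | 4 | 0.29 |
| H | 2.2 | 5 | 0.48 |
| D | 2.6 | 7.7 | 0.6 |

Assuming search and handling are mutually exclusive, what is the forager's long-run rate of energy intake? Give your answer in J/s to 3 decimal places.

R = (0.23×1.9 + 0.29×4.2 + 0.48×2.2 + 0.6×2.6) / (1 + 0.23×1.6 + 0.29×4 + 0.48×5 + 0.6×7.7) = 4.271/9.548 = 0.4473 J/s.

0.447 J/s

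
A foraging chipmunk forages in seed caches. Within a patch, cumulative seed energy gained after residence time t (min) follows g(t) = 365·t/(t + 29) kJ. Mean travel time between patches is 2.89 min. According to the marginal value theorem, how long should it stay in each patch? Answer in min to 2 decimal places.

Optimal t* satisfies g'(t*) = g(t*)/(T + t*).
g'(t) = 365·29/(t + 29)². Setting 365·29/(t+29)² = 365t/[(t+29)(2.89+t)] gives 29(2.89+t) = t(t+29), so t² = 29×2.89 = 83.81.
t* = √83.81 = 9.155 min.

9.15 min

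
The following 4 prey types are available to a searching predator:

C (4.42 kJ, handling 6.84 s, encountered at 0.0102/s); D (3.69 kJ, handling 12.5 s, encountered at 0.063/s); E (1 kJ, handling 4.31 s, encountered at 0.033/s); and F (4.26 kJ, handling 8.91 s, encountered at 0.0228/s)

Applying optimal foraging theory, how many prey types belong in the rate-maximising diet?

E/h in descending order: C 0.646, F 0.478, D 0.295, E 0.232 kJ/s. The optimal diet is the largest prefix of this list for which every included type satisfies E_i/h_i > R on the types above it.
Rate on top 1: 0.04214. F: 0.478 > 0.04214 → include.
Rate on top 2: 0.1117. D: 0.295 > 0.1117 → include.
Rate on top 3: 0.1818. E: 0.232 > 0.1818 → include.
Optimal diet: C, F, D, E — 4 of 4 types.

4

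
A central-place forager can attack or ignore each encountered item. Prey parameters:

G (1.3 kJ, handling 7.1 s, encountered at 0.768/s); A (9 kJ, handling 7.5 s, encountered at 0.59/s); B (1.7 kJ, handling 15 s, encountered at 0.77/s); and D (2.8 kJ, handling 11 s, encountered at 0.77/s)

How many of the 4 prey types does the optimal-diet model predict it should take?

1

Rank by E/h (kJ/s): A 1.2, D 0.255, G 0.183, B 0.113. Include each in turn until the next type's E/h falls below the running intake rate.
Rate on top 1: 0.9788. D: 0.255 < 0.9788 → exclude; stop.
Optimal diet: A — 1 of 4 types.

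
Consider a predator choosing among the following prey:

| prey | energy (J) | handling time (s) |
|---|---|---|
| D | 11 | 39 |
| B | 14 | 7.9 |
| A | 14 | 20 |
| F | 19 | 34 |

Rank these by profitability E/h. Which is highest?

B

Profitability E/h (J/s): D = 11/39 = 0.282, B = 14/7.9 = 1.77, A = 14/20 = 0.7, F = 19/34 = 0.559.
Ranked: B > A > F > D.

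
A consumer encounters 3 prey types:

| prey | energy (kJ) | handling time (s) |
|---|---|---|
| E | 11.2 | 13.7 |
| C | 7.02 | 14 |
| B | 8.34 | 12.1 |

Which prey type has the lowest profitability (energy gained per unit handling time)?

C

In descending order of E/h:
E: 11.2/13.7 = 0.818 kJ/s
B: 8.34/12.1 = 0.689 kJ/s
C: 7.02/14 = 0.501 kJ/s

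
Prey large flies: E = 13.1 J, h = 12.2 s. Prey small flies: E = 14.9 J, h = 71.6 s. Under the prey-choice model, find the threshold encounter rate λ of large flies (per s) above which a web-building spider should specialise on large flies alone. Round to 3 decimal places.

At the threshold, the rate on large flies alone equals the profitability of small flies: λ·13.1/(1 + λ·12.2) = 14.9/71.6 = 0.2081.
Rearranging, λ(13.1 − 0.2081×12.2) = 0.2081, so λ = 0.2081/10.56 = 0.0197 per s.

0.020 per s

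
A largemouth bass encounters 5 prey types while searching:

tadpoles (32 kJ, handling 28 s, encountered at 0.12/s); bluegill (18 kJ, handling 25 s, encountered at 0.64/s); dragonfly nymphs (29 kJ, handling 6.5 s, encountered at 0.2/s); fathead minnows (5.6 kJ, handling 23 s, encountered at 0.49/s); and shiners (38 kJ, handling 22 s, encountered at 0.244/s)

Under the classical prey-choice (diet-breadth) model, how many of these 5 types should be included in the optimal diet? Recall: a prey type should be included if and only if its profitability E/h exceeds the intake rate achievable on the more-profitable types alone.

1

E/h in descending order: dragonfly nymphs 4.46, shiners 1.73, tadpoles 1.14, bluegill 0.72, fathead minnows 0.243 kJ/s. The optimal diet is the largest prefix of this list for which every included type satisfies E_i/h_i > R on the types above it.
Rate on top 1: 2.522. shiners: 1.73 < 2.522 → exclude; stop.
Optimal diet: dragonfly nymphs — 1 of 5 types.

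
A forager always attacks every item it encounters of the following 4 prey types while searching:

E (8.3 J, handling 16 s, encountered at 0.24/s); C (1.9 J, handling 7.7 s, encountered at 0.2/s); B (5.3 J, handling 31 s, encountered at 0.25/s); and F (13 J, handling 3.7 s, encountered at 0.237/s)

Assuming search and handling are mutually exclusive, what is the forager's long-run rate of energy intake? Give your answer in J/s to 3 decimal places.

0.452 J/s

Energy encountered per unit search time: 0.24×8.3 + 0.2×1.9 + 0.25×5.3 + 0.237×13 = 6.778 J/s.
Handling time per unit search time: 0.24×16 + 0.2×7.7 + 0.25×31 + 0.237×3.7 = 14.01.
Rate = 6.778/(1 + 14.01) = 0.4517 J/s.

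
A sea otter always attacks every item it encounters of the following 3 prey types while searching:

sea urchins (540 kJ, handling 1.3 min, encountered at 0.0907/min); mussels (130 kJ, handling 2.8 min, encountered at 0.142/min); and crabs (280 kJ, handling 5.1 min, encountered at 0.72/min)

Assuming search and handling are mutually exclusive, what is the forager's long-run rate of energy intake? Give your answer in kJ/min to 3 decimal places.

51.863 kJ/min

R = Σλ_iE_i / (1 + Σλ_ih_i)
Numerator: 0.0907×540 + 0.142×130 + 0.72×280 = 269
Denominator: 1 + 0.0907×1.3 + 0.142×2.8 + 0.72×5.1 = 5.188
R = 269/5.188 = 51.86 kJ/min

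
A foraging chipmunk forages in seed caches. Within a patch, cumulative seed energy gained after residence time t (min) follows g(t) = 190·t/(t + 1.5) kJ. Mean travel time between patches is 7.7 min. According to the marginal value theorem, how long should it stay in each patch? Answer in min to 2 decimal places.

3.40 min

Maximise g(t)/(T+t): set derivative to zero → g'(t)(T+t) = g(t).
g'(t) = 190·1.5/(t + 1.5)². Setting 190·1.5/(t+1.5)² = 190t/[(t+1.5)(7.7+t)] gives 1.5(7.7+t) = t(t+1.5), so t² = 1.5×7.7 = 11.55.
t* = √11.55 = 3.399 min.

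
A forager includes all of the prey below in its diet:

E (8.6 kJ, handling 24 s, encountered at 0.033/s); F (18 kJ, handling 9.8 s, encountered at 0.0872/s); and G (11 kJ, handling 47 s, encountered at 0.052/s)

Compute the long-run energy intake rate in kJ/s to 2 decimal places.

Energy encountered per unit search time: 0.033×8.6 + 0.0872×18 + 0.052×11 = 2.425 kJ/s.
Handling time per unit search time: 0.033×24 + 0.0872×9.8 + 0.052×47 = 4.091.
Rate = 2.425/(1 + 4.091) = 0.4765 kJ/s.

0.48 kJ/s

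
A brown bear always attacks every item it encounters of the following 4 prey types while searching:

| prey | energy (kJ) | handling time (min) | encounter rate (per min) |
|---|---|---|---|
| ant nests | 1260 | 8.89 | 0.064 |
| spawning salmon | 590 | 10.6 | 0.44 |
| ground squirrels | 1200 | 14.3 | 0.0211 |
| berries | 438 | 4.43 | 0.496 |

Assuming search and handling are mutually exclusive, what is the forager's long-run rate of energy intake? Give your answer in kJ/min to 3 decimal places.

R = Σλ_iE_i / (1 + Σλ_ih_i)
Numerator: 0.064×1260 + 0.44×590 + 0.0211×1200 + 0.496×438 = 582.8
Denominator: 1 + 0.064×8.89 + 0.44×10.6 + 0.0211×14.3 + 0.496×4.43 = 8.732
R = 582.8/8.732 = 66.74 kJ/min

66.744 kJ/min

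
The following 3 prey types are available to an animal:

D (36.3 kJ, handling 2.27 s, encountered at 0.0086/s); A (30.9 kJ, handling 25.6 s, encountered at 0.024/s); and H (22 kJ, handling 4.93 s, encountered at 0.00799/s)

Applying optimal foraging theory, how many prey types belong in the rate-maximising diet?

Rank by E/h (kJ/s): D 16, H 4.46, A 1.21. Include each in turn until the next type's E/h falls below the running intake rate.
Rate on top 1: 0.3062. H: 4.46 > 0.3062 → include.
Rate on top 2: 0.4608. A: 1.21 > 0.4608 → include.
Optimal diet: D, H, A — 3 of 3 types.

3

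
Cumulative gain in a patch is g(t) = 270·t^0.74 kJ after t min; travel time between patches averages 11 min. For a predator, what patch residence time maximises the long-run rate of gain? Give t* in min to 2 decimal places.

31.31 min

By the marginal value theorem, leave when the instantaneous gain rate g'(t) equals the habitat-wide average g(t)/(T + t).
g'(t) = 0.74·270·t^-0.26. Setting 0.74·270·t^-0.26 = 270·t^0.74/(11+t) gives 0.74(11+t) = t, so 0.26·t = 0.74×11.
t* = 0.74×11/0.26 = 31.31 min.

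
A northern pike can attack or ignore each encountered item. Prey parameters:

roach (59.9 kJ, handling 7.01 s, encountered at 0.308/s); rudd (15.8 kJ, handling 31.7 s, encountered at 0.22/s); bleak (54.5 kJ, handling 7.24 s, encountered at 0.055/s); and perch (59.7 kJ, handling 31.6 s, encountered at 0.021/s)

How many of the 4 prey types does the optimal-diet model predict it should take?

2

Profitabilities (E/h, kJ/s): roach 8.54, bleak 7.53, perch 1.89, rudd 0.498. Add prey in this order while the next type's profitability exceeds the intake rate on those already taken.
Rate on top 1: 5.84. bleak: 7.53 > 5.84 → include.
Rate on top 2: 6.029. perch: 1.89 < 6.029 → exclude; stop.
Optimal diet: roach, bleak — 2 of 4 types.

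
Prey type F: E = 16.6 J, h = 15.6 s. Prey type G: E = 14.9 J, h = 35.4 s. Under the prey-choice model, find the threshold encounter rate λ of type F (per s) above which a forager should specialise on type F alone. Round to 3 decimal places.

Drop type G once their profitability E₂/h₂ falls below the rate achievable on type F alone: E₂/h₂ = λE₁/(1 + λh₁).
Solve for λ: λE₁h₂ = E₂(1 + λh₁) → λ(E₁h₂ − E₂h₁) = E₂ → λ = E₂/(E₁h₂ − E₂h₁).
λ = 14.9/(16.6×35.4 − 14.9×15.6) = 14.9/355.2 = 0.04195 per s.

0.042 per s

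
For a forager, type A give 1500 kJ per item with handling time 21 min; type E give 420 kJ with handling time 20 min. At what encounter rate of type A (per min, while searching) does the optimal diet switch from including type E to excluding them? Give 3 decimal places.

0.020 per min

Drop type E once their profitability E₂/h₂ falls below the rate achievable on type A alone: E₂/h₂ = λE₁/(1 + λh₁).
Solve for λ: λE₁h₂ = E₂(1 + λh₁) → λ(E₁h₂ − E₂h₁) = E₂ → λ = E₂/(E₁h₂ − E₂h₁).
λ = 420/(1500×20 − 420×21) = 420/2.118e+04 = 0.01983 per min.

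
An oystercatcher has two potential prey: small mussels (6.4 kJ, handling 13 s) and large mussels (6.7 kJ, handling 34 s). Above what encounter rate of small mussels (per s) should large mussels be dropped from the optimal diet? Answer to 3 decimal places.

At the threshold, the rate on small mussels alone equals the profitability of large mussels: λ·6.4/(1 + λ·13) = 6.7/34 = 0.1971.
Rearranging, λ(6.4 − 0.1971×13) = 0.1971, so λ = 0.1971/3.838 = 0.05134 per s.

0.051 per s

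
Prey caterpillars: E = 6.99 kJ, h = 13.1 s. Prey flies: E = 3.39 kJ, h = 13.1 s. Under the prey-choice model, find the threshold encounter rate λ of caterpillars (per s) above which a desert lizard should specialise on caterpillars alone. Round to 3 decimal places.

The zero-one rule: include flies iff E₂/h₂ > λE₁/(1+λh₁). Equality gives the switch point.
λE₁h₂ = E₂ + λE₂h₁ ⇒ λ = E₂/(E₁h₂ − E₂h₁) = 3.39/(91.57 − 44.41) = 0.07188 per s.

0.072 per s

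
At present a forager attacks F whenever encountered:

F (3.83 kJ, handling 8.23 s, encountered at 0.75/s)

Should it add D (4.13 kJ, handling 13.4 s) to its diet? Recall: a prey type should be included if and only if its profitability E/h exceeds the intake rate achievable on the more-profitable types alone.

No

Intake rate on the current diet: R = (0.75×3.83) / (1 + 0.75×8.23) = 2.873/7.173 = 0.4005 kJ/s.
D: E/h = 4.13/13.4 = 0.3082 kJ/s.
0.3082 < 0.4005, so adding D would lower the average — exclude it.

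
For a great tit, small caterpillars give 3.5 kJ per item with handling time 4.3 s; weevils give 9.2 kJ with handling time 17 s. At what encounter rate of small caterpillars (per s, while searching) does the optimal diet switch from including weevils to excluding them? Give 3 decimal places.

0.461 per s

Drop weevils once their profitability E₂/h₂ falls below the rate achievable on small caterpillars alone: E₂/h₂ = λE₁/(1 + λh₁).
Solve for λ: λE₁h₂ = E₂(1 + λh₁) → λ(E₁h₂ − E₂h₁) = E₂ → λ = E₂/(E₁h₂ − E₂h₁).
λ = 9.2/(3.5×17 − 9.2×4.3) = 9.2/19.94 = 0.4614 per s.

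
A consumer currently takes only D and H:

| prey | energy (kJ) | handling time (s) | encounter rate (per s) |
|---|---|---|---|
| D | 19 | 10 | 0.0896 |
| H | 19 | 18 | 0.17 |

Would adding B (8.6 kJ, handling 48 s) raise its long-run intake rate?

No

Current rate: (0.0896×19 + 0.17×19)/(1 + 0.0896×10 + 0.17×18) = 0.9952 kJ/s.
B: E/h = 8.6/48 = 0.1792 kJ/s.
0.1792 < 0.9952, so adding B would lower the average — exclude it.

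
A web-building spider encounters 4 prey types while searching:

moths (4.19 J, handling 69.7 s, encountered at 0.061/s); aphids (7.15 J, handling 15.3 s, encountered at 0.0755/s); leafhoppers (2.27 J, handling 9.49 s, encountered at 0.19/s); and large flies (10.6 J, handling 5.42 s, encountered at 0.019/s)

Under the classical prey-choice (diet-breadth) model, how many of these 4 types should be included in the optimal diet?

2

Rank by E/h (J/s): large flies 1.96, aphids 0.467, leafhoppers 0.239, moths 0.0601. Include each in turn until the next type's E/h falls below the running intake rate.
Rate on top 1: 0.1826. aphids: 0.467 > 0.1826 → include.
Rate on top 2: 0.3282. leafhoppers: 0.239 < 0.3282 → exclude; stop.
Optimal diet: large flies, aphids — 2 of 4 types.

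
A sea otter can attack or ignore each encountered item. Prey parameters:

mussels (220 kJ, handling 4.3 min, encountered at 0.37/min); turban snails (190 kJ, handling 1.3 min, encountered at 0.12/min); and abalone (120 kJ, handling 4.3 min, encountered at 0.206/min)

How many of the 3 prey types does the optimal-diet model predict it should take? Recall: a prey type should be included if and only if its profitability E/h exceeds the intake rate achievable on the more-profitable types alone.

Rank by E/h (kJ/min): turban snails 146, mussels 51.2, abalone 27.9. Include each in turn until the next type's E/h falls below the running intake rate.
Rate on top 1: 19.72. mussels: 51.2 > 19.72 → include.
Rate on top 2: 37.93. abalone: 27.9 < 37.93 → exclude; stop.
Optimal diet: turban snails, mussels — 2 of 3 types.

2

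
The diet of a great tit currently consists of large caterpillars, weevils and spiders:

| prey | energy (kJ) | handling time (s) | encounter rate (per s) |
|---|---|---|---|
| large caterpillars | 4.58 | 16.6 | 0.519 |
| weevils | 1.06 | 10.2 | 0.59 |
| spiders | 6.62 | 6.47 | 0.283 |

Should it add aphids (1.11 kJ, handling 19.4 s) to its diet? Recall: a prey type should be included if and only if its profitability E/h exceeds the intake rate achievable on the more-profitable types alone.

Intake rate on the current diet: R = (0.519×4.58 + 0.59×1.06 + 0.283×6.62) / (1 + 0.519×16.6 + 0.59×10.2 + 0.283×6.47) = 4.876/17.46 = 0.2792 kJ/s.
aphids: E/h = 1.11/19.4 = 0.05722 kJ/s.
0.05722 < 0.2792, so adding aphids would lower the average — exclude it.

No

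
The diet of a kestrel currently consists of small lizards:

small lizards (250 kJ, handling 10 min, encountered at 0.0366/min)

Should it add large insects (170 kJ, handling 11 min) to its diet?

Yes

On small lizards alone, R = ΣλE/(1+Σλh) = 9.15/1.366 = 6.698 kJ/min.
Profitability of large insects: 170/11 = 15.45 kJ/min.
Since 15.45 > R, including large insects increases the long-run rate.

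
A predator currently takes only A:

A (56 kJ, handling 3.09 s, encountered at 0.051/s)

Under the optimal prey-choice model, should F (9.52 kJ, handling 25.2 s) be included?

No

Current rate: (0.051×56)/(1 + 0.051×3.09) = 2.467 kJ/s.
F: E/h = 9.52/25.2 = 0.3778 kJ/s.
Since 0.3778 < R, time spent handling F is better spent searching.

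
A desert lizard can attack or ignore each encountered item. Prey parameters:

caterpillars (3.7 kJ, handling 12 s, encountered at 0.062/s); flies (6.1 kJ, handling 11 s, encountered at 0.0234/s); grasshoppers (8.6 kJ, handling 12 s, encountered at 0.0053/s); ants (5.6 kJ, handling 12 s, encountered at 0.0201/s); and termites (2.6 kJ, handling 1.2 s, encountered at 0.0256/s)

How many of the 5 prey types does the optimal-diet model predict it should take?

Rank by E/h (kJ/s): termites 2.17, grasshoppers 0.717, flies 0.555, ants 0.467, caterpillars 0.308. Include each in turn until the next type's E/h falls below the running intake rate.
Rate on top 1: 0.06458. grasshoppers: 0.717 > 0.06458 → include.
Rate on top 2: 0.1025. flies: 0.555 > 0.1025 → include.
Rate on top 3: 0.1886. ants: 0.467 > 0.1886 → include.
Rate on top 4: 0.2307. caterpillars: 0.308 > 0.2307 → include.
Optimal diet: termites, grasshoppers, flies, ants, caterpillars — 5 of 5 types.

5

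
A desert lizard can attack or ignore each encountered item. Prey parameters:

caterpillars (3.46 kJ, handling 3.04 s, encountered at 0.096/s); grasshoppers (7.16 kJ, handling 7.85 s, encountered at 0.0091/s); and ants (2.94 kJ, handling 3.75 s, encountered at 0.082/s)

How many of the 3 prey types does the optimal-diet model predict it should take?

Profitabilities (E/h, kJ/s): caterpillars 1.14, grasshoppers 0.912, ants 0.784. Add prey in this order while the next type's profitability exceeds the intake rate on those already taken.
Rate on top 1: 0.2571. grasshoppers: 0.912 > 0.2571 → include.
Rate on top 2: 0.2914. ants: 0.784 > 0.2914 → include.
Optimal diet: caterpillars, grasshoppers, ants — 3 of 3 types.

3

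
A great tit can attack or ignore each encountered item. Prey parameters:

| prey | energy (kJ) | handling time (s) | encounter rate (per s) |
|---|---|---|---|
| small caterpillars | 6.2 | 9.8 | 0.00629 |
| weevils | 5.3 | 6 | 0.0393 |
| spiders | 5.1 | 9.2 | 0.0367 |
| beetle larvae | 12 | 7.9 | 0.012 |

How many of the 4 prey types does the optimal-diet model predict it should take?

4

Rank by E/h (kJ/s): beetle larvae 1.52, weevils 0.883, small caterpillars 0.633, spiders 0.554. Include each in turn until the next type's E/h falls below the running intake rate.
Rate on top 1: 0.1315. weevils: 0.883 > 0.1315 → include.
Rate on top 2: 0.2648. small caterpillars: 0.633 > 0.2648 → include.
Rate on top 3: 0.281. spiders: 0.554 > 0.281 → include.
Optimal diet: beetle larvae, weevils, small caterpillars, spiders — 4 of 4 types.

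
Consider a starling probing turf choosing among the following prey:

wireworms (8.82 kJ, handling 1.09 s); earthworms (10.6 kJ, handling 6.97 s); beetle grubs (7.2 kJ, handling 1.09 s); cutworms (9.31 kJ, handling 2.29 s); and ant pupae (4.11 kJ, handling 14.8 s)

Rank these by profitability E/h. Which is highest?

wireworms

Profitability E/h (kJ/s): wireworms = 8.82/1.09 = 8.09, earthworms = 10.6/6.97 = 1.52, beetle grubs = 7.2/1.09 = 6.61, cutworms = 9.31/2.29 = 4.07, ant pupae = 4.11/14.8 = 0.278.
Ranked: wireworms > beetle grubs > cutworms > earthworms > ant pupae.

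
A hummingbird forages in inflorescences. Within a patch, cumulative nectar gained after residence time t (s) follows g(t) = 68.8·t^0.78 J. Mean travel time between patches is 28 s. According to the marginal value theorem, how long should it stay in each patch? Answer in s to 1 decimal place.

By the marginal value theorem, leave when the instantaneous gain rate g'(t) equals the habitat-wide average g(t)/(T + t).
g'(t) = 0.78·68.8·t^-0.22. Setting 0.78·68.8·t^-0.22 = 68.8·t^0.78/(28+t) gives 0.78(28+t) = t, so 0.22·t = 0.78×28.
t* = 0.78×28/0.22 = 99.27 s.

99.3 s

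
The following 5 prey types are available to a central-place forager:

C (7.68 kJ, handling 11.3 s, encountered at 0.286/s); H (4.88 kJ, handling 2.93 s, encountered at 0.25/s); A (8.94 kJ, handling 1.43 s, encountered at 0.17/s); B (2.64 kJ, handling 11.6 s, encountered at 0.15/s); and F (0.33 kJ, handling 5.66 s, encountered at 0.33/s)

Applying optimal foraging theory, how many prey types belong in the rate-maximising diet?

Profitabilities (E/h, kJ/s): A 6.25, H 1.67, C 0.68, B 0.228, F 0.0583. Add prey in this order while the next type's profitability exceeds the intake rate on those already taken.
Rate on top 1: 1.223. H: 1.67 > 1.223 → include.
Rate on top 2: 1.387. C: 0.68 < 1.387 → exclude; stop.
Optimal diet: A, H — 2 of 5 types.

2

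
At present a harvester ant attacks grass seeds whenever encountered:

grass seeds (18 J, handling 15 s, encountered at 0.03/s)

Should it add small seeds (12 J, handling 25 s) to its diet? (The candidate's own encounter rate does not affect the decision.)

Yes

On grass seeds alone, R = ΣλE/(1+Σλh) = 0.54/1.45 = 0.3724 J/s.
small seeds: E/h = 12/25 = 0.48 J/s.
Since 0.48 > R, including small seeds increases the long-run rate.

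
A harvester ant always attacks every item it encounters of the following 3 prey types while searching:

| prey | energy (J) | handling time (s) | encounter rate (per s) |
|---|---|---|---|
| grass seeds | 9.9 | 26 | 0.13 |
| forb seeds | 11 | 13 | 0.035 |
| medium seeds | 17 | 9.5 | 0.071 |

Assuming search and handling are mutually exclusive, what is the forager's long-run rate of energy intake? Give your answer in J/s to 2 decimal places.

0.52 J/s

Energy encountered per unit search time: 0.13×9.9 + 0.035×11 + 0.071×17 = 2.879 J/s.
Handling time per unit search time: 0.13×26 + 0.035×13 + 0.071×9.5 = 4.51.
Rate = 2.879/(1 + 4.51) = 0.5226 J/s.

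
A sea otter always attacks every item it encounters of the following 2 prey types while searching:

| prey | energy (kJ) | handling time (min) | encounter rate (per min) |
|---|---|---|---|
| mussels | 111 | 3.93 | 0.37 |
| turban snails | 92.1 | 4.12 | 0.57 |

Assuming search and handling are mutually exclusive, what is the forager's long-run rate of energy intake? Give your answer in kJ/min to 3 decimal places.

19.483 kJ/min

Energy encountered per unit search time: 0.37×111 + 0.57×92.1 = 93.57 kJ/min.
Handling time per unit search time: 0.37×3.93 + 0.57×4.12 = 3.803.
Rate = 93.57/(1 + 3.803) = 19.48 kJ/min.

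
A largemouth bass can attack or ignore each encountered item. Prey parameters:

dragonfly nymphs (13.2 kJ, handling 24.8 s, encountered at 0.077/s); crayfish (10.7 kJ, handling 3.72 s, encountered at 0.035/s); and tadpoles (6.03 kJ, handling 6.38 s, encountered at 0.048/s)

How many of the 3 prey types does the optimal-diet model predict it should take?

3

Rank by E/h (kJ/s): crayfish 2.88, tadpoles 0.945, dragonfly nymphs 0.532. Include each in turn until the next type's E/h falls below the running intake rate.
Rate on top 1: 0.3314. tadpoles: 0.945 > 0.3314 → include.
Rate on top 2: 0.4622. dragonfly nymphs: 0.532 > 0.4622 → include.
Optimal diet: crayfish, tadpoles, dragonfly nymphs — 3 of 3 types.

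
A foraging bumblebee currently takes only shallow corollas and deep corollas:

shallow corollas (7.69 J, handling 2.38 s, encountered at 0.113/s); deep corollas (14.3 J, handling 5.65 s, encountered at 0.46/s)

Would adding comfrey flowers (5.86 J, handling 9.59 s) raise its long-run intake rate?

No

Current rate: (0.113×7.69 + 0.46×14.3)/(1 + 0.113×2.38 + 0.46×5.65) = 1.925 J/s.
Profitability of comfrey flowers: 5.86/9.59 = 0.6111 J/s.
Since 0.6111 < R, time spent handling comfrey flowers is better spent searching.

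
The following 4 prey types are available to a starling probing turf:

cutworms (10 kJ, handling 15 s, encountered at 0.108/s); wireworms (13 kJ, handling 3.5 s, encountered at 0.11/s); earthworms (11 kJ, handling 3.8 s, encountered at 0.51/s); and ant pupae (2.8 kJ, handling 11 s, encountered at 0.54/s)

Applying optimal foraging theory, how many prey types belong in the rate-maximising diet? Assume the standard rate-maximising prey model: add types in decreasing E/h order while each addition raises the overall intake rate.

Profitabilities (E/h, kJ/s): wireworms 3.71, earthworms 2.89, cutworms 0.667, ant pupae 0.255. Add prey in this order while the next type's profitability exceeds the intake rate on those already taken.
Rate on top 1: 1.032. earthworms: 2.89 > 1.032 → include.
Rate on top 2: 2.119. cutworms: 0.667 < 2.119 → exclude; stop.
Optimal diet: wireworms, earthworms — 2 of 4 types.

2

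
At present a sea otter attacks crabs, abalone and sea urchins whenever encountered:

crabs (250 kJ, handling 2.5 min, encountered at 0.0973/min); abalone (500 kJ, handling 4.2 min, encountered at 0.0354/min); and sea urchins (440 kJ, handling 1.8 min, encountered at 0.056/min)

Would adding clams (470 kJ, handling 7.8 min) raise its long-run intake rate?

Yes

Intake rate on the current diet: R = (0.0973×250 + 0.0354×500 + 0.056×440) / (1 + 0.0973×2.5 + 0.0354×4.2 + 0.056×1.8) = 66.66/1.493 = 44.66 kJ/min.
clams: E/h = 470/7.8 = 60.26 kJ/min.
60.26 > 44.66, so adding clams raises the average — include it.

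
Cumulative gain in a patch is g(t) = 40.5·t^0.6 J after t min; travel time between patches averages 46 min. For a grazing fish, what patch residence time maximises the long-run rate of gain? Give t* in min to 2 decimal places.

69.00 min

Maximise g(t)/(T+t): set derivative to zero → g'(t)(T+t) = g(t).
g'(t) = 0.6·40.5·t^-0.4. Setting 0.6·40.5·t^-0.4 = 40.5·t^0.6/(46+t) gives 0.6(46+t) = t, so 0.40·t = 0.6×46.
t* = 0.6×46/0.40 = 69 min.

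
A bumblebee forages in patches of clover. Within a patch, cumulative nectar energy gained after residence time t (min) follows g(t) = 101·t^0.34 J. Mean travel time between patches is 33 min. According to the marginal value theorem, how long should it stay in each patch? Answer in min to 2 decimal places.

17.00 min

Maximise g(t)/(T+t): set derivative to zero → g'(t)(T+t) = g(t).
g'(t) = 0.34·101·t^-0.66. Setting 0.34·101·t^-0.66 = 101·t^0.34/(33+t) gives 0.34(33+t) = t, so 0.66·t = 0.34×33.
t* = 0.34×33/0.66 = 17 min.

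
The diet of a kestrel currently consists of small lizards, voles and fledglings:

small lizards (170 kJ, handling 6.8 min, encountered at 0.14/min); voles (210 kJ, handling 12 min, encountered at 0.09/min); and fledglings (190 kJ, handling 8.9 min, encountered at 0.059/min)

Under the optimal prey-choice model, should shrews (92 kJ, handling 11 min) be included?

No

Current rate: (0.14×170 + 0.09×210 + 0.059×190)/(1 + 0.14×6.8 + 0.09×12 + 0.059×8.9) = 15.16 kJ/min.
Profitability of shrews: 92/11 = 8.364 kJ/min.
Since 8.364 < R, time spent handling shrews is better spent searching.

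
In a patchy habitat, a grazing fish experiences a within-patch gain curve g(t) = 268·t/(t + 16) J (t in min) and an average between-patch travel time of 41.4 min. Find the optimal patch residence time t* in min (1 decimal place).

25.7 min

By the marginal value theorem, leave when the instantaneous gain rate g'(t) equals the habitat-wide average g(t)/(T + t).
g'(t) = 268·16/(t + 16)². Setting 268·16/(t+16)² = 268t/[(t+16)(41.4+t)] gives 16(41.4+t) = t(t+16), so t² = 16×41.4 = 662.4.
t* = √662.4 = 25.74 min.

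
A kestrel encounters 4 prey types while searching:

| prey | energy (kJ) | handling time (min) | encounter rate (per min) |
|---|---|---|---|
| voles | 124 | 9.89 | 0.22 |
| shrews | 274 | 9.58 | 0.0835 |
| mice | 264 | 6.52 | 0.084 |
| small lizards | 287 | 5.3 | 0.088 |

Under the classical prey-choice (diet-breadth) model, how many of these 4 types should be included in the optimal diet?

3

Rank by E/h (kJ/min): small lizards 54.2, mice 40.5, shrews 28.6, voles 12.5. Include each in turn until the next type's E/h falls below the running intake rate.
Rate on top 1: 17.22. mice: 40.5 > 17.22 → include.
Rate on top 2: 23.55. shrews: 28.6 > 23.55 → include.
Rate on top 3: 24.99. voles: 12.5 < 24.99 → exclude; stop.
Optimal diet: small lizards, mice, shrews — 3 of 4 types.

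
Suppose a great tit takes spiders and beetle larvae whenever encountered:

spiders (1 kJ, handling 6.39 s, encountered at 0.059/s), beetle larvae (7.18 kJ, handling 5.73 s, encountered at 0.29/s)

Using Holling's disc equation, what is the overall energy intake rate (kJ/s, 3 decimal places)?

R = (0.059×1 + 0.29×7.18) / (1 + 0.059×6.39 + 0.29×5.73) = 2.141/3.039 = 0.7046 kJ/s.

0.705 kJ/s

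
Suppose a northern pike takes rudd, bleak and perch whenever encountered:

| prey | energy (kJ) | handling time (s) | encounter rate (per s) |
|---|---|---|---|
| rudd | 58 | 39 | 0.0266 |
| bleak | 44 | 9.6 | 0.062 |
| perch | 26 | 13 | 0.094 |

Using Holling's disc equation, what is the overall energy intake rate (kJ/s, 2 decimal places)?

1.74 kJ/s

R = (0.0266×58 + 0.062×44 + 0.094×26) / (1 + 0.0266×39 + 0.062×9.6 + 0.094×13) = 6.715/3.855 = 1.742 kJ/s.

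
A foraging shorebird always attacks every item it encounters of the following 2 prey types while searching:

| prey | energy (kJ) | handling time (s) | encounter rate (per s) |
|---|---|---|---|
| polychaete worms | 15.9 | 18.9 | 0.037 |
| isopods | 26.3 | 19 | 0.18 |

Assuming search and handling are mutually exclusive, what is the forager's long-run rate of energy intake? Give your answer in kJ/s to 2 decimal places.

Energy encountered per unit search time: 0.037×15.9 + 0.18×26.3 = 5.322 kJ/s.
Handling time per unit search time: 0.037×18.9 + 0.18×19 = 4.119.
Rate = 5.322/(1 + 4.119) = 1.04 kJ/s.

1.04 kJ/s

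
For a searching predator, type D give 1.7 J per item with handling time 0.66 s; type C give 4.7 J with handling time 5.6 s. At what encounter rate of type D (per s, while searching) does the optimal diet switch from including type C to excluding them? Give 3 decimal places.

Drop type C once their profitability E₂/h₂ falls below the rate achievable on type D alone: E₂/h₂ = λE₁/(1 + λh₁).
Solve for λ: λE₁h₂ = E₂(1 + λh₁) → λ(E₁h₂ − E₂h₁) = E₂ → λ = E₂/(E₁h₂ − E₂h₁).
λ = 4.7/(1.7×5.6 − 4.7×0.66) = 4.7/6.418 = 0.7323 per s.

0.732 per s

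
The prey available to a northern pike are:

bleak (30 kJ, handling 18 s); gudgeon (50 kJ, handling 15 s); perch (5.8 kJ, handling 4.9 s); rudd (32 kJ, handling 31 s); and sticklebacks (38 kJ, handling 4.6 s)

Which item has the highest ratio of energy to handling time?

In descending order of E/h:
sticklebacks: 38/4.6 = 8.26 kJ/s
gudgeon: 50/15 = 3.33 kJ/s
bleak: 30/18 = 1.67 kJ/s
perch: 5.8/4.9 = 1.18 kJ/s
rudd: 32/31 = 1.03 kJ/s

sticklebacks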